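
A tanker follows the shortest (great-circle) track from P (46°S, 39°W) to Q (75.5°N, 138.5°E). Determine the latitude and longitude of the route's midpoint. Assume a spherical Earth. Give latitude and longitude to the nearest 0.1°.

Write both endpoints as unit vectors p₁, p₂ with components (cos φ cos λ, cos φ sin λ, sin φ).
The central angle between the endpoints is δ = arccos(p₁·p₂) ≈ 2.626 rad (150.5°).
Interpolate at f = 1/2 with slerp weights a = sin((1−f)δ)/sin δ ≈ 1.963, b = sin(fδ)/sin δ ≈ 1.963.
p = a·p₁ + b·p₂ ≈ (0.691, -0.532, 0.488); φ = arcsin(p_z) ≈ 29.23°, λ = atan2(p_y, p_x) ≈ -37.59°.

≈ (29.2°N, 37.6°W)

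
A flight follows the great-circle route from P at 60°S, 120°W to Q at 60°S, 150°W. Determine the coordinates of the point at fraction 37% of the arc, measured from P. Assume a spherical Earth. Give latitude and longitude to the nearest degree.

Write both endpoints as unit vectors p₁, p₂ with components (cos φ cos λ, cos φ sin λ, sin φ).
The central angle between the endpoints is δ = arccos(p₁·p₂) ≈ 0.260 rad (14.9°).
Interpolate at f = 0.37 with slerp weights a = sin((1−f)δ)/sin δ ≈ 0.634, b = sin(fδ)/sin δ ≈ 0.374.
p = a·p₁ + b·p₂ ≈ (-0.320, -0.368, -0.873); φ = arcsin(p_z) ≈ -60.79°, λ = atan2(p_y, p_x) ≈ -131.04°.

≈ 61°S, 131°W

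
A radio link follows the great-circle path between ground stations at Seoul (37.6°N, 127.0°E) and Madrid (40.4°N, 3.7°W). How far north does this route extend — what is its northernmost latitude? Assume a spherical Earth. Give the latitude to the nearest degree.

≈ 63°N

The great circle lies in the plane with unit normal n̂ = (p₁ × p₂)/|p₁ × p₂|.
Here n̂_z ≈ -0.457; the vertex latitude is φ_max = arccos|n̂_z| ≈ 62.8°.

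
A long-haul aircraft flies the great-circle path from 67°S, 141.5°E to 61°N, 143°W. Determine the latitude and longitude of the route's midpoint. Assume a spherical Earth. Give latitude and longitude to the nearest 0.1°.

≈ 3.8°S, 176.0°W

Convert each endpoint to a unit vector on the sphere (x = cos φ cos λ, y = cos φ sin λ, z = sin φ).
The central angle between the endpoints is δ = arccos(p₁·p₂) ≈ 2.431 rad (139.3°).
Interpolate at f = 1/2 with slerp weights a = sin((1−f)δ)/sin δ ≈ 1.436, b = sin(fδ)/sin δ ≈ 1.436.
p = a·p₁ + b·p₂ ≈ (-0.995, -0.070, -0.066); φ = arcsin(p_z) ≈ -3.78°, λ = atan2(p_y, p_x) ≈ -175.99°.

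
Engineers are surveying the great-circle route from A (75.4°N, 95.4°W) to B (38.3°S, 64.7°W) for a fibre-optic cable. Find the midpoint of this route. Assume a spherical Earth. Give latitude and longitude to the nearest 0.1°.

From cos δ = sin φ₁ sin φ₂ + cos φ₁ cos φ₂ cos Δλ, the central angle is δ ≈ 2.015 rad (115.4°).
Interpolate at f = 1/2 with slerp weights a = sin((1−f)δ)/sin δ ≈ 0.936, b = sin(fδ)/sin δ ≈ 0.936.
p = a·p₁ + b·p₂ ≈ (0.292, -0.899, 0.326); φ = arcsin(p_z) ≈ 19.01°, λ = atan2(p_y, p_x) ≈ -72.02°.

≈ (19.0°N, 72.0°W)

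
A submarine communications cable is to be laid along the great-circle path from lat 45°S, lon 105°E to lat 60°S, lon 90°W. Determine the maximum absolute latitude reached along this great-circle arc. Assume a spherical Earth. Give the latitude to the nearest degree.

The great circle lies in the plane with unit normal n̂ = (p₁ × p₂)/|p₁ × p₂|.
Here n̂_z ≈ +0.095; the vertex latitude is φ_max = arccos|n̂_z| ≈ 84.5°.
Check via Clairaut: cos φ_max = |cos φ₁| · sin C = cos(45.0°)·sin(172.3°) ≈ 0.095, again giving ≈ 84.5°.

≈ 85°S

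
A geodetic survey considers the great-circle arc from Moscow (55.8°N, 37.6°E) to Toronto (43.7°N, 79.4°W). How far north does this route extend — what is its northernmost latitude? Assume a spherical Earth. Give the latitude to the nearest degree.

The great circle lies in the plane with unit normal n̂ = (p₁ × p₂)/|p₁ × p₂|.
Here n̂_z ≈ -0.393; the vertex latitude is φ_max = arccos|n̂_z| ≈ 66.9°.

≈ 67°N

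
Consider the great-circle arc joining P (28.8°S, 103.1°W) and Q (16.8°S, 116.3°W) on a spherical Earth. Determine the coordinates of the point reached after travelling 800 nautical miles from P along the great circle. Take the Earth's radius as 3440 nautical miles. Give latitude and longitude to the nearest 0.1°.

From cos δ = sin φ₁ sin φ₂ + cos φ₁ cos φ₂ cos Δλ, the central angle is δ ≈ 0.298 rad (17.1°). The total great-circle distance is δ·R ≈ 0.298 × 3440 ≈ 1024 nmi, so the target fraction is f = 800/1024 ≈ 0.781.
Interpolate at f ≈ 0.781 with slerp weights a = sin((1−f)δ)/sin δ ≈ 0.222, b = sin(fδ)/sin δ ≈ 0.785.
p = a·p₁ + b·p₂ ≈ (-0.377, -0.864, -0.334); φ = arcsin(p_z) ≈ -19.52°, λ = atan2(p_y, p_x) ≈ -113.60°.

≈ (19.5°S, 113.6°W)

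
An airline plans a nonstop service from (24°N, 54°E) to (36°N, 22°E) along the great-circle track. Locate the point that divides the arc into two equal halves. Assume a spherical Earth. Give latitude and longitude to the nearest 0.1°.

≈ (31.0°N, 39.0°E)

Convert each endpoint to a unit vector on the sphere (x = cos φ cos λ, y = cos φ sin λ, z = sin φ).
The central angle between the endpoints is δ = arccos(p₁·p₂) ≈ 0.524 rad (30.0°).
Interpolate at f = 1/2 with slerp weights a = sin((1−f)δ)/sin δ ≈ 0.518, b = sin(fδ)/sin δ ≈ 0.518.
p = a·p₁ + b·p₂ ≈ (0.666, 0.539, 0.515); φ = arcsin(p_z) ≈ 30.99°, λ = atan2(p_y, p_x) ≈ 39.00°.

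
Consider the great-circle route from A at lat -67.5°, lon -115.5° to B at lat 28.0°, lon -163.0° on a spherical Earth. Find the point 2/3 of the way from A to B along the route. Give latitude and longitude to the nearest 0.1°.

Convert each endpoint to a unit vector on the sphere (x = cos φ cos λ, y = cos φ sin λ, z = sin φ).
The central angle between the endpoints is δ = arccos(p₁·p₂) ≈ 1.778 rad (101.9°).
Interpolate at f = 2/3 with slerp weights a = sin((1−f)δ)/sin δ ≈ 0.571, b = sin(fδ)/sin δ ≈ 0.947.
p = a·p₁ + b·p₂ ≈ (-0.893, -0.442, -0.083); φ = arcsin(p_z) ≈ -4.75°, λ = atan2(p_y, p_x) ≈ -153.70°.

≈ lat -4.7°, lon -153.7°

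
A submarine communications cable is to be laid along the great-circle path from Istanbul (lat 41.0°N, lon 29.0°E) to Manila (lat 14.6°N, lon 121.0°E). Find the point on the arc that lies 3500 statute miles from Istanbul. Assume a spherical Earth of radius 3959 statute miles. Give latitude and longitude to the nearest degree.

≈ lat 33°N, lon 93°E

Write both endpoints as unit vectors p₁, p₂ with components (cos φ cos λ, cos φ sin λ, sin φ).
The central angle between the endpoints is δ = arccos(p₁·p₂) ≈ 1.430 rad (82.0°). The total great-circle distance is δ·R ≈ 1.430 × 3959 ≈ 5663 mi, so the target fraction is f = 3500/5663 ≈ 0.618.
Interpolate at f ≈ 0.618 with slerp weights a = sin((1−f)δ)/sin δ ≈ 0.525, b = sin(fδ)/sin δ ≈ 0.781.
p = a·p₁ + b·p₂ ≈ (-0.043, 0.840, 0.541); φ = arcsin(p_z) ≈ 32.76°, λ = atan2(p_y, p_x) ≈ 92.92°.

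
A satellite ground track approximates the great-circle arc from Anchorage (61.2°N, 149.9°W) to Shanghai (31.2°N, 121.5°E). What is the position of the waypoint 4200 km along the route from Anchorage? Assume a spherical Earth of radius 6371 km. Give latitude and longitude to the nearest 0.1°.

The haversine formula gives a central angle δ ≈ 1.088 rad (62.4°) between the endpoints. The total great-circle distance is δ·R ≈ 1.088 × 6371 ≈ 6933 km, so the target fraction is f = 4200/6933 ≈ 0.606.
Interpolate at f ≈ 0.606 with slerp weights a = sin((1−f)δ)/sin δ ≈ 0.470, b = sin(fδ)/sin δ ≈ 0.691.
p = a·p₁ + b·p₂ ≈ (-0.505, 0.391, 0.770); φ = arcsin(p_z) ≈ 50.33°, λ = atan2(p_y, p_x) ≈ 142.25°.

≈ 50.3°N, 142.2°E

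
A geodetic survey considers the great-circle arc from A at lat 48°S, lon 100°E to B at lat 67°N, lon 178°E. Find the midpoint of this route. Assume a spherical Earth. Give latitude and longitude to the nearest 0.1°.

≈ lat 11.9°N, lon 127.0°E

Convert each endpoint to a unit vector on the sphere (x = cos φ cos λ, y = cos φ sin λ, z = sin φ).
The central angle between the endpoints is δ = arccos(p₁·p₂) ≈ 2.252 rad (129.0°).
Interpolate at f = 1/2 with slerp weights a = sin((1−f)δ)/sin δ ≈ 1.162, b = sin(fδ)/sin δ ≈ 1.162.
p = a·p₁ + b·p₂ ≈ (-0.589, 0.782, 0.206); φ = arcsin(p_z) ≈ 11.89°, λ = atan2(p_y, p_x) ≈ 126.99°.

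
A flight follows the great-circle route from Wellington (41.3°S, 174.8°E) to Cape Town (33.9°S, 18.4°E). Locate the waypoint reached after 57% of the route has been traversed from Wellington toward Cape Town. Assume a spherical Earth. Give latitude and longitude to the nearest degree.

≈ (72°S, 61°E)

The haversine formula gives a central angle δ ≈ 1.776 rad (101.7°) between the endpoints.
Interpolate at f = 0.57 with slerp weights a = sin((1−f)δ)/sin δ ≈ 0.706, b = sin(fδ)/sin δ ≈ 0.866.
p = a·p₁ + b·p₂ ≈ (0.154, 0.275, -0.949); φ = arcsin(p_z) ≈ -71.64°, λ = atan2(p_y, p_x) ≈ 60.80°.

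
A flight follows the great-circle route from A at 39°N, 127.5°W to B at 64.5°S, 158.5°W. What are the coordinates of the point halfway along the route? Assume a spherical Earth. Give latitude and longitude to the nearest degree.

From cos δ = sin φ₁ sin φ₂ + cos φ₁ cos φ₂ cos Δλ, the central angle is δ ≈ 1.856 rad (106.3°).
Interpolate at f = 1/2 with slerp weights a = sin((1−f)δ)/sin δ ≈ 0.834, b = sin(fδ)/sin δ ≈ 0.834.
p = a·p₁ + b·p₂ ≈ (-0.729, -0.646, -0.228); φ = arcsin(p_z) ≈ -13.17°, λ = atan2(p_y, p_x) ≈ -138.45°.

≈ 13°S, 138°W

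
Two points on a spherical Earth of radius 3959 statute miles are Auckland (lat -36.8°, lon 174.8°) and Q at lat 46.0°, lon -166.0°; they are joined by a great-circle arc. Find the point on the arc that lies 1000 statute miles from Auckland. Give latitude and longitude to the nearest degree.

Convert each endpoint to a unit vector on the sphere (x = cos φ cos λ, y = cos φ sin λ, z = sin φ).
The central angle between the endpoints is δ = arccos(p₁·p₂) ≈ 1.476 rad (84.6°). The total great-circle distance is δ·R ≈ 1.476 × 3959 ≈ 5845 mi, so the target fraction is f = 1000/5845 ≈ 0.171.
Interpolate at f ≈ 0.171 with slerp weights a = sin((1−f)δ)/sin δ ≈ 0.945, b = sin(fδ)/sin δ ≈ 0.251.
p = a·p₁ + b·p₂ ≈ (-0.922, 0.026, -0.385); φ = arcsin(p_z) ≈ -22.66°, λ = atan2(p_y, p_x) ≈ 178.36°.

≈ lat -23°, lon 178°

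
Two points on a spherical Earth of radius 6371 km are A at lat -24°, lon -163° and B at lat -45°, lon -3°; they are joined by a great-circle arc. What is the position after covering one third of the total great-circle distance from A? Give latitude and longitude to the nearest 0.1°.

≈ lat -58.2°, lon -146.4°

From cos δ = sin φ₁ sin φ₂ + cos φ₁ cos φ₂ cos Δλ, the central angle is δ ≈ 1.896 rad (108.6°).
Interpolate at f = 1/3 with slerp weights a = sin((1−f)δ)/sin δ ≈ 1.006, b = sin(fδ)/sin δ ≈ 0.623.
p = a·p₁ + b·p₂ ≈ (-0.439, -0.292, -0.850); φ = arcsin(p_z) ≈ -58.21°, λ = atan2(p_y, p_x) ≈ -146.37°.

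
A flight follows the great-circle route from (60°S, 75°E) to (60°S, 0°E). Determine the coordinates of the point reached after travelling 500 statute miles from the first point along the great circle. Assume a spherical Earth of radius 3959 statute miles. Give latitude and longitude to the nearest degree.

Convert each endpoint to a unit vector on the sphere (x = cos φ cos λ, y = cos φ sin λ, z = sin φ).
The central angle between the endpoints is δ = arccos(p₁·p₂) ≈ 0.619 rad (35.4°). The total great-circle distance is δ·R ≈ 0.619 × 3959 ≈ 2449 mi, so the target fraction is f = 500/2449 ≈ 0.204.
Interpolate at f ≈ 0.204 with slerp weights a = sin((1−f)δ)/sin δ ≈ 0.815, b = sin(fδ)/sin δ ≈ 0.217.
p = a·p₁ + b·p₂ ≈ (0.214, 0.394, -0.894); φ = arcsin(p_z) ≈ -63.38°, λ = atan2(p_y, p_x) ≈ 61.46°.

≈ (63°S, 61°E)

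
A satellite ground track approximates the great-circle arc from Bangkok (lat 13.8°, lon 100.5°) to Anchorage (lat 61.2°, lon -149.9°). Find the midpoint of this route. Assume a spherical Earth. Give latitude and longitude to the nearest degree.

≈ lat 50°, lon 130°

The haversine formula gives a central angle δ ≈ 1.519 rad (87.0°) between the endpoints.
Interpolate at f = 1/2 with slerp weights a = sin((1−f)δ)/sin δ ≈ 0.689, b = sin(fδ)/sin δ ≈ 0.689.
p = a·p₁ + b·p₂ ≈ (-0.409, 0.492, 0.769); φ = arcsin(p_z) ≈ 50.22°, λ = atan2(p_y, p_x) ≈ 129.78°.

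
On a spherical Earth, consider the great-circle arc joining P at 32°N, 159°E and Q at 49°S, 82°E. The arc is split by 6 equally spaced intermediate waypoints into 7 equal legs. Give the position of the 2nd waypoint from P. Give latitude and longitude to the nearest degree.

≈ 8°N, 139°E

From cos δ = sin φ₁ sin φ₂ + cos φ₁ cos φ₂ cos Δλ, the central angle is δ ≈ 1.849 rad (105.9°).
Interpolate at f = 2/7 with slerp weights a = sin((1−f)δ)/sin δ ≈ 1.008, b = sin(fδ)/sin δ ≈ 0.524.
p = a·p₁ + b·p₂ ≈ (-0.750, 0.647, 0.138); φ = arcsin(p_z) ≈ 7.95°, λ = atan2(p_y, p_x) ≈ 139.22°.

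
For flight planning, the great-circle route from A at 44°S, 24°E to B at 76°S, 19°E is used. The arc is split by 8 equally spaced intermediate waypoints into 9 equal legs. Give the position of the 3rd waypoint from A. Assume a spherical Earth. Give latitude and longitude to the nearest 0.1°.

Write both endpoints as unit vectors p₁, p₂ with components (cos φ cos λ, cos φ sin λ, sin φ).
The central angle between the endpoints is δ = arccos(p₁·p₂) ≈ 0.560 rad (32.1°).
Interpolate at f = 3/9 with slerp weights a = sin((1−f)δ)/sin δ ≈ 0.687, b = sin(fδ)/sin δ ≈ 0.349.
p = a·p₁ + b·p₂ ≈ (0.531, 0.228, -0.816); φ = arcsin(p_z) ≈ -54.68°, λ = atan2(p_y, p_x) ≈ 23.27°.

≈ 54.7°S, 23.3°E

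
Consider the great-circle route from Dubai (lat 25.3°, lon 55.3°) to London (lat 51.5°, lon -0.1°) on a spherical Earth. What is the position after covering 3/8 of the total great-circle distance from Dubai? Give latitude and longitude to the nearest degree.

From cos δ = sin φ₁ sin φ₂ + cos φ₁ cos φ₂ cos Δλ, the central angle is δ ≈ 0.858 rad (49.2°).
Interpolate at f = 3/8 with slerp weights a = sin((1−f)δ)/sin δ ≈ 0.675, b = sin(fδ)/sin δ ≈ 0.418.
p = a·p₁ + b·p₂ ≈ (0.608, 0.502, 0.616); φ = arcsin(p_z) ≈ 38.00°, λ = atan2(p_y, p_x) ≈ 39.53°.

≈ lat 38°, lon 40°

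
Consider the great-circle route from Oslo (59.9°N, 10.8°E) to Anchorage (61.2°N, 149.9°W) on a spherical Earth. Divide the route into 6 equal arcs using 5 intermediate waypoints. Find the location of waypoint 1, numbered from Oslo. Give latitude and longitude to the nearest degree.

Convert each endpoint to a unit vector on the sphere (x = cos φ cos λ, y = cos φ sin λ, z = sin φ).
The central angle between the endpoints is δ = arccos(p₁·p₂) ≈ 1.012 rad (58.0°).
Interpolate at f = 1/6 with slerp weights a = sin((1−f)δ)/sin δ ≈ 0.881, b = sin(fδ)/sin δ ≈ 0.198.
p = a·p₁ + b·p₂ ≈ (0.351, 0.035, 0.936); φ = arcsin(p_z) ≈ 69.32°, λ = atan2(p_y, p_x) ≈ 5.68°.

≈ (69°N, 6°E)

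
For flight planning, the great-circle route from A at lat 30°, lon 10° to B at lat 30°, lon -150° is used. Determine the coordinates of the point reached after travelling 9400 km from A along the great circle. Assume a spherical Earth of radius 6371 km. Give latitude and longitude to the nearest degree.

The haversine formula gives a central angle δ ≈ 2.043 rad (117.1°) between the endpoints. The total great-circle distance is δ·R ≈ 2.043 × 6371 ≈ 13015 km, so the target fraction is f = 9400/13015 ≈ 0.722.
Interpolate at f ≈ 0.722 with slerp weights a = sin((1−f)δ)/sin δ ≈ 0.604, b = sin(fδ)/sin δ ≈ 1.118.
p = a·p₁ + b·p₂ ≈ (-0.324, -0.393, 0.861); φ = arcsin(p_z) ≈ 59.39°, λ = atan2(p_y, p_x) ≈ -129.45°.

≈ lat 59°, lon -129°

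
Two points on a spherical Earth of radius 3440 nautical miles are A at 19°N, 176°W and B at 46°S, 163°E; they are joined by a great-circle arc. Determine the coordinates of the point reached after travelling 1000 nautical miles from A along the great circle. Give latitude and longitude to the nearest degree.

≈ 3°N, 180°E

Write both endpoints as unit vectors p₁, p₂ with components (cos φ cos λ, cos φ sin λ, sin φ).
The central angle between the endpoints is δ = arccos(p₁·p₂) ≈ 1.182 rad (67.7°). The total great-circle distance is δ·R ≈ 1.182 × 3440 ≈ 4066 nmi, so the target fraction is f = 1000/4066 ≈ 0.246.
Interpolate at f ≈ 0.246 with slerp weights a = sin((1−f)δ)/sin δ ≈ 0.841, b = sin(fδ)/sin δ ≈ 0.310.
p = a·p₁ + b·p₂ ≈ (-0.999, 0.007, 0.051); φ = arcsin(p_z) ≈ 2.92°, λ = atan2(p_y, p_x) ≈ 179.57°.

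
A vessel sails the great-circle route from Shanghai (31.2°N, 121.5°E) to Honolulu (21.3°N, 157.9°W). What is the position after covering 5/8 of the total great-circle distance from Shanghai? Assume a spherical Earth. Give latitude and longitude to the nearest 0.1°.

≈ 31.0°N, 174.2°E

The haversine formula gives a central angle δ ≈ 1.247 rad (71.4°) between the endpoints.
Interpolate at f = 5/8 with slerp weights a = sin((1−f)δ)/sin δ ≈ 0.475, b = sin(fδ)/sin δ ≈ 0.741.
p = a·p₁ + b·p₂ ≈ (-0.852, 0.087, 0.516); φ = arcsin(p_z) ≈ 31.04°, λ = atan2(p_y, p_x) ≈ 174.18°.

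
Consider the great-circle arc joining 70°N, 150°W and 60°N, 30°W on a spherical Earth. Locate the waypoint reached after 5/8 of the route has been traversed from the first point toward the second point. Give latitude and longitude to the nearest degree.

Write both endpoints as unit vectors p₁, p₂ with components (cos φ cos λ, cos φ sin λ, sin φ).
The central angle between the endpoints is δ = arccos(p₁·p₂) ≈ 0.755 rad (43.3°).
Interpolate at f = 5/8 with slerp weights a = sin((1−f)δ)/sin δ ≈ 0.408, b = sin(fδ)/sin δ ≈ 0.663.
p = a·p₁ + b·p₂ ≈ (0.166, -0.236, 0.958); φ = arcsin(p_z) ≈ 73.24°, λ = atan2(p_y, p_x) ≈ -54.75°.

≈ 73°N, 55°W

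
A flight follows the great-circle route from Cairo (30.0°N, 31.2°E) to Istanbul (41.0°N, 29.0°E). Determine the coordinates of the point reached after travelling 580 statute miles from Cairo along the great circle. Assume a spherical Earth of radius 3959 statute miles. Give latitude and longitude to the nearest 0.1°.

≈ (38.3°N, 29.6°E)

Write both endpoints as unit vectors p₁, p₂ with components (cos φ cos λ, cos φ sin λ, sin φ).
The central angle between the endpoints is δ = arccos(p₁·p₂) ≈ 0.194 rad (11.1°). The total great-circle distance is δ·R ≈ 0.194 × 3959 ≈ 770 mi, so the target fraction is f = 580/770 ≈ 0.753.
Interpolate at f ≈ 0.753 with slerp weights a = sin((1−f)δ)/sin δ ≈ 0.248, b = sin(fδ)/sin δ ≈ 0.755.
p = a·p₁ + b·p₂ ≈ (0.682, 0.388, 0.620); φ = arcsin(p_z) ≈ 38.29°, λ = atan2(p_y, p_x) ≈ 29.60°.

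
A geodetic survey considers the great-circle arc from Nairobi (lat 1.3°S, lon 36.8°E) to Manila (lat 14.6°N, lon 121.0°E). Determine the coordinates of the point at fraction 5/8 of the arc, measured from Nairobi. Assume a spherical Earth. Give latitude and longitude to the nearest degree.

Write both endpoints as unit vectors p₁, p₂ with components (cos φ cos λ, cos φ sin λ, sin φ).
The central angle between the endpoints is δ = arccos(p₁·p₂) ≈ 1.479 rad (84.7°).
Interpolate at f = 5/8 with slerp weights a = sin((1−f)δ)/sin δ ≈ 0.529, b = sin(fδ)/sin δ ≈ 0.802.
p = a·p₁ + b·p₂ ≈ (0.024, 0.981, 0.190); φ = arcsin(p_z) ≈ 10.96°, λ = atan2(p_y, p_x) ≈ 88.61°.

≈ lat 11°N, lon 89°E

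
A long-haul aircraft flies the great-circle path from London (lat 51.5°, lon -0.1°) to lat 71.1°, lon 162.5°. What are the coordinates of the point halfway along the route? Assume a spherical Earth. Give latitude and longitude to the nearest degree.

≈ lat 79°, lon 17°

Convert each endpoint to a unit vector on the sphere (x = cos φ cos λ, y = cos φ sin λ, z = sin φ).
The central angle between the endpoints is δ = arccos(p₁·p₂) ≈ 0.991 rad (56.8°).
Interpolate at f = 1/2 with slerp weights a = sin((1−f)δ)/sin δ ≈ 0.568, b = sin(fδ)/sin δ ≈ 0.568.
p = a·p₁ + b·p₂ ≈ (0.178, 0.055, 0.982); φ = arcsin(p_z) ≈ 79.25°, λ = atan2(p_y, p_x) ≈ 17.07°.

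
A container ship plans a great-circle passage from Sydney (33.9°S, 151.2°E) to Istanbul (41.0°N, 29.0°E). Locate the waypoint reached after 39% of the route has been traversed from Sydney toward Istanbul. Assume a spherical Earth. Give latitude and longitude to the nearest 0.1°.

Convert each endpoint to a unit vector on the sphere (x = cos φ cos λ, y = cos φ sin λ, z = sin φ).
The central angle between the endpoints is δ = arccos(p₁·p₂) ≈ 2.346 rad (134.4°).
Interpolate at f = 0.39 with slerp weights a = sin((1−f)δ)/sin δ ≈ 1.386, b = sin(fδ)/sin δ ≈ 1.109.
p = a·p₁ + b·p₂ ≈ (-0.276, 0.960, -0.045); φ = arcsin(p_z) ≈ -2.60°, λ = atan2(p_y, p_x) ≈ 106.04°.

≈ 2.6°S, 106.0°E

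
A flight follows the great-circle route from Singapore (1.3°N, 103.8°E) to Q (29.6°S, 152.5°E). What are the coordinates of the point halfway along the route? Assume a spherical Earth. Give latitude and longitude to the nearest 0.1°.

≈ (15.5°S, 126.3°E)

Convert each endpoint to a unit vector on the sphere (x = cos φ cos λ, y = cos φ sin λ, z = sin φ).
The central angle between the endpoints is δ = arccos(p₁·p₂) ≈ 0.973 rad (55.8°).
Interpolate at f = 1/2 with slerp weights a = sin((1−f)δ)/sin δ ≈ 0.566, b = sin(fδ)/sin δ ≈ 0.566.
p = a·p₁ + b·p₂ ≈ (-0.571, 0.776, -0.267); φ = arcsin(p_z) ≈ -15.46°, λ = atan2(p_y, p_x) ≈ 126.34°.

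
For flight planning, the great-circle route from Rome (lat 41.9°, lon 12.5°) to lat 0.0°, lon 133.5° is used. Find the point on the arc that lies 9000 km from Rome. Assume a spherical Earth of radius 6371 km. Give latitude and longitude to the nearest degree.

≈ lat 22°, lon 110°

Convert each endpoint to a unit vector on the sphere (x = cos φ cos λ, y = cos φ sin λ, z = sin φ).
The central angle between the endpoints is δ = arccos(p₁·p₂) ≈ 1.964 rad (112.5°). The total great-circle distance is δ·R ≈ 1.964 × 6371 ≈ 12514 km, so the target fraction is f = 9000/12514 ≈ 0.719.
Interpolate at f ≈ 0.719 with slerp weights a = sin((1−f)δ)/sin δ ≈ 0.567, b = sin(fδ)/sin δ ≈ 1.069.
p = a·p₁ + b·p₂ ≈ (-0.324, 0.867, 0.379); φ = arcsin(p_z) ≈ 22.27°, λ = atan2(p_y, p_x) ≈ 110.47°.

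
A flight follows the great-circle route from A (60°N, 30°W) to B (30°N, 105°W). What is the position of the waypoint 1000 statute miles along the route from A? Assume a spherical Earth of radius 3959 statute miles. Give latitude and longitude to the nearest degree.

The haversine formula gives a central angle δ ≈ 0.994 rad (57.0°) between the endpoints. The total great-circle distance is δ·R ≈ 0.994 × 3959 ≈ 3936 mi, so the target fraction is f = 1000/3936 ≈ 0.254.
Interpolate at f ≈ 0.254 with slerp weights a = sin((1−f)δ)/sin δ ≈ 0.806, b = sin(fδ)/sin δ ≈ 0.298.
p = a·p₁ + b·p₂ ≈ (0.282, -0.451, 0.847); φ = arcsin(p_z) ≈ 57.87°, λ = atan2(p_y, p_x) ≈ -57.96°.

≈ (58°N, 58°W)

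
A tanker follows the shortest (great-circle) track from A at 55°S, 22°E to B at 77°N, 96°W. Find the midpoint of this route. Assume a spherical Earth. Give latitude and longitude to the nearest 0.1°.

≈ 17.0°N, 1.0°W

The haversine formula gives a central angle δ ≈ 2.604 rad (149.2°) between the endpoints.
Interpolate at f = 1/2 with slerp weights a = sin((1−f)δ)/sin δ ≈ 1.881, b = sin(fδ)/sin δ ≈ 1.881.
p = a·p₁ + b·p₂ ≈ (0.956, -0.017, 0.292); φ = arcsin(p_z) ≈ 16.98°, λ = atan2(p_y, p_x) ≈ -1.00°.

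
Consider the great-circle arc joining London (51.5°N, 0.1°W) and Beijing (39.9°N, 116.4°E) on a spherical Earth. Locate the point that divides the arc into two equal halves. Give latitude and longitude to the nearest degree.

Convert each endpoint to a unit vector on the sphere (x = cos φ cos λ, y = cos φ sin λ, z = sin φ).
The central angle between the endpoints is δ = arccos(p₁·p₂) ≈ 1.278 rad (73.2°).
Interpolate at f = 1/2 with slerp weights a = sin((1−f)δ)/sin δ ≈ 0.623, b = sin(fδ)/sin δ ≈ 0.623.
p = a·p₁ + b·p₂ ≈ (0.175, 0.427, 0.887); φ = arcsin(p_z) ≈ 62.49°, λ = atan2(p_y, p_x) ≈ 67.70°.

≈ (62°N, 68°E)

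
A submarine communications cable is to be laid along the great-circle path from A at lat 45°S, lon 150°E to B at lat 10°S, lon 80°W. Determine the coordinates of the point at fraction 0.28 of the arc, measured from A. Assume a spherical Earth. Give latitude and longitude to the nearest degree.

≈ lat 56°S, lon 164°W

The haversine formula gives a central angle δ ≈ 1.902 rad (109.0°) between the endpoints.
Interpolate at f = 0.28 with slerp weights a = sin((1−f)δ)/sin δ ≈ 1.036, b = sin(fδ)/sin δ ≈ 0.537.
p = a·p₁ + b·p₂ ≈ (-0.543, -0.154, -0.826); φ = arcsin(p_z) ≈ -55.66°, λ = atan2(p_y, p_x) ≈ -164.12°.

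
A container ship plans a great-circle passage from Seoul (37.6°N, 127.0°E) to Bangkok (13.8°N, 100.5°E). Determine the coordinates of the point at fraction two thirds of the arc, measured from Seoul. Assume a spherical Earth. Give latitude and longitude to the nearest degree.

Write both endpoints as unit vectors p₁, p₂ with components (cos φ cos λ, cos φ sin λ, sin φ).
The central angle between the endpoints is δ = arccos(p₁·p₂) ≈ 0.584 rad (33.5°).
Interpolate at f = 2/3 with slerp weights a = sin((1−f)δ)/sin δ ≈ 0.351, b = sin(fδ)/sin δ ≈ 0.688.
p = a·p₁ + b·p₂ ≈ (-0.289, 0.879, 0.378); φ = arcsin(p_z) ≈ 22.23°, λ = atan2(p_y, p_x) ≈ 108.20°.

≈ 22°N, 108°E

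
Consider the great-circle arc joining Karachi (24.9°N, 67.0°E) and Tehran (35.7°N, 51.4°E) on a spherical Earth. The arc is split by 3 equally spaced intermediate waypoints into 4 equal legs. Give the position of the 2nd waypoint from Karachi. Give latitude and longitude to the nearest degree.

Convert each endpoint to a unit vector on the sphere (x = cos φ cos λ, y = cos φ sin λ, z = sin φ).
The central angle between the endpoints is δ = arccos(p₁·p₂) ≈ 0.301 rad (17.2°).
Interpolate at f = 2/4 with slerp weights a = sin((1−f)δ)/sin δ ≈ 0.506, b = sin(fδ)/sin δ ≈ 0.506.
p = a·p₁ + b·p₂ ≈ (0.435, 0.743, 0.508); φ = arcsin(p_z) ≈ 30.53°, λ = atan2(p_y, p_x) ≈ 59.63°.

≈ (31°N, 60°E)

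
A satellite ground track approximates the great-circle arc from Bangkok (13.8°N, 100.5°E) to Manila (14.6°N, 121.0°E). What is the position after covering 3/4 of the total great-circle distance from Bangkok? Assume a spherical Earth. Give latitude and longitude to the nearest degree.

≈ 15°N, 116°E

Convert each endpoint to a unit vector on the sphere (x = cos φ cos λ, y = cos φ sin λ, z = sin φ).
The central angle between the endpoints is δ = arccos(p₁·p₂) ≈ 0.347 rad (19.9°).
Interpolate at f = 3/4 with slerp weights a = sin((1−f)δ)/sin δ ≈ 0.255, b = sin(fδ)/sin δ ≈ 0.757.
p = a·p₁ + b·p₂ ≈ (-0.422, 0.871, 0.252); φ = arcsin(p_z) ≈ 14.57°, λ = atan2(p_y, p_x) ≈ 115.86°.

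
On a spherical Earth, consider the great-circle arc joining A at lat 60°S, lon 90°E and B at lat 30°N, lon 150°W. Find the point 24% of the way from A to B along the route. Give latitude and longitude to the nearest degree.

Write both endpoints as unit vectors p₁, p₂ with components (cos φ cos λ, cos φ sin λ, sin φ).
The central angle between the endpoints is δ = arccos(p₁·p₂) ≈ 2.278 rad (130.5°).
Interpolate at f = 0.24 with slerp weights a = sin((1−f)δ)/sin δ ≈ 1.298, b = sin(fδ)/sin δ ≈ 0.684.
p = a·p₁ + b·p₂ ≈ (-0.513, 0.353, -0.783); φ = arcsin(p_z) ≈ -51.49°, λ = atan2(p_y, p_x) ≈ 145.45°.

≈ lat 51°S, lon 145°E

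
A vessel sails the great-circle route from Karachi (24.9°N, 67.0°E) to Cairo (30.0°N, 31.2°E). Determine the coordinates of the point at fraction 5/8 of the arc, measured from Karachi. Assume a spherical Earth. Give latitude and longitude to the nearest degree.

≈ 29°N, 45°E

Write both endpoints as unit vectors p₁, p₂ with components (cos φ cos λ, cos φ sin λ, sin φ).
The central angle between the endpoints is δ = arccos(p₁·p₂) ≈ 0.559 rad (32.0°).
Interpolate at f = 5/8 with slerp weights a = sin((1−f)δ)/sin δ ≈ 0.392, b = sin(fδ)/sin δ ≈ 0.645.
p = a·p₁ + b·p₂ ≈ (0.617, 0.617, 0.488); φ = arcsin(p_z) ≈ 29.21°, λ = atan2(p_y, p_x) ≈ 45.00°.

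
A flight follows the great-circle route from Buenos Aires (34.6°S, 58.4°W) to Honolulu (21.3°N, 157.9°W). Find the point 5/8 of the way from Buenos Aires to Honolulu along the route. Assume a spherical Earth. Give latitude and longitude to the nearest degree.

≈ 2°S, 123°W

The haversine formula gives a central angle δ ≈ 1.910 rad (109.4°) between the endpoints.
Interpolate at f = 5/8 with slerp weights a = sin((1−f)δ)/sin δ ≈ 0.696, b = sin(fδ)/sin δ ≈ 0.986.
p = a·p₁ + b·p₂ ≈ (-0.551, -0.834, -0.037); φ = arcsin(p_z) ≈ -2.13°, λ = atan2(p_y, p_x) ≈ -123.45°.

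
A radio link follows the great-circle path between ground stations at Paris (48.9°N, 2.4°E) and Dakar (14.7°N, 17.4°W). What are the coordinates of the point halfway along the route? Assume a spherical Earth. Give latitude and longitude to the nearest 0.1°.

≈ 32.2°N, 9.4°W

Write both endpoints as unit vectors p₁, p₂ with components (cos φ cos λ, cos φ sin λ, sin φ).
The central angle between the endpoints is δ = arccos(p₁·p₂) ≈ 0.661 rad (37.9°).
Interpolate at f = 1/2 with slerp weights a = sin((1−f)δ)/sin δ ≈ 0.529, b = sin(fδ)/sin δ ≈ 0.529.
p = a·p₁ + b·p₂ ≈ (0.835, -0.138, 0.532); φ = arcsin(p_z) ≈ 32.17°, λ = atan2(p_y, p_x) ≈ -9.41°.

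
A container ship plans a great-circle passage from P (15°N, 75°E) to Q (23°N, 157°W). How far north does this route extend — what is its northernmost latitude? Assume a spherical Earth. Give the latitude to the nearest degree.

The great circle lies in the plane with unit normal n̂ = (p₁ × p₂)/|p₁ × p₂|.
Here n̂_z ≈ +0.783; the vertex latitude is φ_max = arccos|n̂_z| ≈ 38.5°.
Check via Clairaut: cos φ_max = |cos φ₁| · sin C = cos(15.0°)·sin(54.2°) ≈ 0.783, again giving ≈ 38.5°.

≈ 38°N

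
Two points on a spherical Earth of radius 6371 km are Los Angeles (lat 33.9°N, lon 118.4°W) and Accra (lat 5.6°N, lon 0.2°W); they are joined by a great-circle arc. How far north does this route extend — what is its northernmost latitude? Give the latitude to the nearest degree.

≈ 39°N

The great circle lies in the plane with unit normal n̂ = (p₁ × p₂)/|p₁ × p₂|.
Here n̂_z ≈ +0.773; the vertex latitude is φ_max = arccos|n̂_z| ≈ 39.4°.
Check via Clairaut: cos φ_max = |cos φ₁| · sin C = cos(33.9°)·sin(68.6°) ≈ 0.773, again giving ≈ 39.4°.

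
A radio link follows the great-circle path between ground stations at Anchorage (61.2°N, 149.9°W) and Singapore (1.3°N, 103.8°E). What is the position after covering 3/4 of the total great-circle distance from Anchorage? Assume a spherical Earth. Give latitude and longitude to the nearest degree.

≈ 23°N, 116°E

The haversine formula gives a central angle δ ≈ 1.686 rad (96.6°) between the endpoints.
Interpolate at f = 3/4 with slerp weights a = sin((1−f)δ)/sin δ ≈ 0.412, b = sin(fδ)/sin δ ≈ 0.960.
p = a·p₁ + b·p₂ ≈ (-0.401, 0.832, 0.383); φ = arcsin(p_z) ≈ 22.51°, λ = atan2(p_y, p_x) ≈ 115.70°.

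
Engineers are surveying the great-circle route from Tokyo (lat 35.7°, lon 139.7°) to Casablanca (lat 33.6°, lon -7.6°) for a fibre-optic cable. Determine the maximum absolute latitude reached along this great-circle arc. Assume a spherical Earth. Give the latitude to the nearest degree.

The great circle lies in the plane with unit normal n̂ = (p₁ × p₂)/|p₁ × p₂|.
Here n̂_z ≈ -0.377; the vertex latitude is φ_max = arccos|n̂_z| ≈ 67.9°.
Check via Clairaut: cos φ_max = |cos φ₁| · sin C = cos(35.7°)·sin(27.7°) ≈ 0.377, again giving ≈ 67.9°.

≈ 68°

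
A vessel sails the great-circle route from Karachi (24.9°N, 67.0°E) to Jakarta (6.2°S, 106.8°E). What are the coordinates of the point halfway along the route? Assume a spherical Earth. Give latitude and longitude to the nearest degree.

≈ 10°N, 88°E

Convert each endpoint to a unit vector on the sphere (x = cos φ cos λ, y = cos φ sin λ, z = sin φ).
The central angle between the endpoints is δ = arccos(p₁·p₂) ≈ 0.867 rad (49.7°).
Interpolate at f = 1/2 with slerp weights a = sin((1−f)δ)/sin δ ≈ 0.551, b = sin(fδ)/sin δ ≈ 0.551.
p = a·p₁ + b·p₂ ≈ (0.037, 0.984, 0.172); φ = arcsin(p_z) ≈ 9.93°, λ = atan2(p_y, p_x) ≈ 87.85°.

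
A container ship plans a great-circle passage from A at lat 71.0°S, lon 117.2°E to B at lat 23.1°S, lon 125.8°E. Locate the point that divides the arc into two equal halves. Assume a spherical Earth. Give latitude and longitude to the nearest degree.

The haversine formula gives a central angle δ ≈ 0.841 rad (48.2°) between the endpoints.
Interpolate at f = 1/2 with slerp weights a = sin((1−f)δ)/sin δ ≈ 0.548, b = sin(fδ)/sin δ ≈ 0.548.
p = a·p₁ + b·p₂ ≈ (-0.376, 0.567, -0.733); φ = arcsin(p_z) ≈ -47.11°, λ = atan2(p_y, p_x) ≈ 123.55°.

≈ lat 47°S, lon 124°E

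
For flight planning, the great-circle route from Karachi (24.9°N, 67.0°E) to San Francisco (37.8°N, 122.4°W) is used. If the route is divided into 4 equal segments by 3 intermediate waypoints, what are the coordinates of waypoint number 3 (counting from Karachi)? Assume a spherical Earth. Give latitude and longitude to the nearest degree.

Write both endpoints as unit vectors p₁, p₂ with components (cos φ cos λ, cos φ sin λ, sin φ).
The central angle between the endpoints is δ = arccos(p₁·p₂) ≈ 2.036 rad (116.7°).
Interpolate at f = 3/4 with slerp weights a = sin((1−f)δ)/sin δ ≈ 0.545, b = sin(fδ)/sin δ ≈ 1.118.
p = a·p₁ + b·p₂ ≈ (-0.280, -0.290, 0.915); φ = arcsin(p_z) ≈ 66.20°, λ = atan2(p_y, p_x) ≈ -133.95°.

≈ 66°N, 134°W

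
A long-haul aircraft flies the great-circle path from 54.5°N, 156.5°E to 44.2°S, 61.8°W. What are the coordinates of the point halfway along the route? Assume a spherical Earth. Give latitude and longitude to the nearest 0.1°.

≈ 14.7°N, 115.8°W

Write both endpoints as unit vectors p₁, p₂ with components (cos φ cos λ, cos φ sin λ, sin φ).
The central angle between the endpoints is δ = arccos(p₁·p₂) ≈ 2.678 rad (153.4°).
Interpolate at f = 1/2 with slerp weights a = sin((1−f)δ)/sin δ ≈ 2.175, b = sin(fδ)/sin δ ≈ 2.175.
p = a·p₁ + b·p₂ ≈ (-0.421, -0.870, 0.254); φ = arcsin(p_z) ≈ 14.73°, λ = atan2(p_y, p_x) ≈ -115.83°.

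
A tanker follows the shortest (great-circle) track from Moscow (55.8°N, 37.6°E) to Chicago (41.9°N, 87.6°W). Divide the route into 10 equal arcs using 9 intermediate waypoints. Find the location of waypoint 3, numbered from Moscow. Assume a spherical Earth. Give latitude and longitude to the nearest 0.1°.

Write both endpoints as unit vectors p₁, p₂ with components (cos φ cos λ, cos φ sin λ, sin φ).
The central angle between the endpoints is δ = arccos(p₁·p₂) ≈ 1.254 rad (71.9°).
Interpolate at f = 3/10 with slerp weights a = sin((1−f)δ)/sin δ ≈ 0.810, b = sin(fδ)/sin δ ≈ 0.387.
p = a·p₁ + b·p₂ ≈ (0.373, -0.010, 0.928); φ = arcsin(p_z) ≈ 68.11°, λ = atan2(p_y, p_x) ≈ -1.52°.

≈ 68.1°N, 1.5°W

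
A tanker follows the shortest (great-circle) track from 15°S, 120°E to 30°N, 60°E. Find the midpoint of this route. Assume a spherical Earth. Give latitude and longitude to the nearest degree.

Write both endpoints as unit vectors p₁, p₂ with components (cos φ cos λ, cos φ sin λ, sin φ).
The central angle between the endpoints is δ = arccos(p₁·p₂) ≈ 1.278 rad (73.2°).
Interpolate at f = 1/2 with slerp weights a = sin((1−f)δ)/sin δ ≈ 0.623, b = sin(fδ)/sin δ ≈ 0.623.
p = a·p₁ + b·p₂ ≈ (-0.031, 0.988, 0.150); φ = arcsin(p_z) ≈ 8.64°, λ = atan2(p_y, p_x) ≈ 91.80°.

≈ 9°N, 92°E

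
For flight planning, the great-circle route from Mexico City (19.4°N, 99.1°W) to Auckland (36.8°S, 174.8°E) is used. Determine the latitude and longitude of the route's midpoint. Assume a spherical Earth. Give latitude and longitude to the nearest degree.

Convert each endpoint to a unit vector on the sphere (x = cos φ cos λ, y = cos φ sin λ, z = sin φ).
The central angle between the endpoints is δ = arccos(p₁·p₂) ≈ 1.719 rad (98.5°).
Interpolate at f = 1/2 with slerp weights a = sin((1−f)δ)/sin δ ≈ 0.766, b = sin(fδ)/sin δ ≈ 0.766.
p = a·p₁ + b·p₂ ≈ (-0.725, -0.658, -0.204); φ = arcsin(p_z) ≈ -11.79°, λ = atan2(p_y, p_x) ≈ -137.79°.

≈ 12°S, 138°W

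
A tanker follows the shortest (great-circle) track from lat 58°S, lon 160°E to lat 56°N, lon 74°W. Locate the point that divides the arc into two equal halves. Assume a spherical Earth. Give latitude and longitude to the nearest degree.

≈ lat 2°S, lon 134°W

Write both endpoints as unit vectors p₁, p₂ with components (cos φ cos λ, cos φ sin λ, sin φ).
The central angle between the endpoints is δ = arccos(p₁·p₂) ≈ 2.641 rad (151.3°).
Interpolate at f = 1/2 with slerp weights a = sin((1−f)δ)/sin δ ≈ 2.018, b = sin(fδ)/sin δ ≈ 2.018.
p = a·p₁ + b·p₂ ≈ (-0.694, -0.719, -0.038); φ = arcsin(p_z) ≈ -2.20°, λ = atan2(p_y, p_x) ≈ -133.98°.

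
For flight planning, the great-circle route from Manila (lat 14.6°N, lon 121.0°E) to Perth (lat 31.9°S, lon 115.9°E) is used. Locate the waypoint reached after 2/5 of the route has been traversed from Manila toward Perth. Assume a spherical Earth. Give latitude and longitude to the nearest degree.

≈ lat 4°S, lon 119°E

Convert each endpoint to a unit vector on the sphere (x = cos φ cos λ, y = cos φ sin λ, z = sin φ).
The central angle between the endpoints is δ = arccos(p₁·p₂) ≈ 0.816 rad (46.8°).
Interpolate at f = 2/5 with slerp weights a = sin((1−f)δ)/sin δ ≈ 0.646, b = sin(fδ)/sin δ ≈ 0.440.
p = a·p₁ + b·p₂ ≈ (-0.485, 0.872, -0.070); φ = arcsin(p_z) ≈ -4.01°, λ = atan2(p_y, p_x) ≈ 119.09°.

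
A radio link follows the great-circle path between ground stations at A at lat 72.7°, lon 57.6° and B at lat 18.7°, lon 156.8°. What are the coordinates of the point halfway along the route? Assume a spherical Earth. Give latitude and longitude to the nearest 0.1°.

≈ lat 53.4°, lon 138.7°

Write both endpoints as unit vectors p₁, p₂ with components (cos φ cos λ, cos φ sin λ, sin φ).
The central angle between the endpoints is δ = arccos(p₁·p₂) ≈ 1.307 rad (74.9°).
Interpolate at f = 1/2 with slerp weights a = sin((1−f)δ)/sin δ ≈ 0.630, b = sin(fδ)/sin δ ≈ 0.630.
p = a·p₁ + b·p₂ ≈ (-0.448, 0.393, 0.803); φ = arcsin(p_z) ≈ 53.42°, λ = atan2(p_y, p_x) ≈ 138.73°.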